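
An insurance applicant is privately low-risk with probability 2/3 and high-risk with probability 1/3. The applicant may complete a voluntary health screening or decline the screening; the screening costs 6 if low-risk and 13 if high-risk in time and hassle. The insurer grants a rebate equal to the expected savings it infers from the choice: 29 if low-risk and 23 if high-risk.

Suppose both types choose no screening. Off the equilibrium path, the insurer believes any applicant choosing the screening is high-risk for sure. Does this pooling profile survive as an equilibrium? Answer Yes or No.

On path, the insurer holds the prior and pays 2/3·29 + 1/3·23 = 27. Off path (the screening), believing high-risk, it pays 23.
low-risk: no screening nets 27; the screening nets 23 − 6 = 17. low-risk stays.
high-risk: no screening nets 27; the screening nets 23 − 13 = 10. high-risk stays.
No type deviates, so pooling is sustained.

Yes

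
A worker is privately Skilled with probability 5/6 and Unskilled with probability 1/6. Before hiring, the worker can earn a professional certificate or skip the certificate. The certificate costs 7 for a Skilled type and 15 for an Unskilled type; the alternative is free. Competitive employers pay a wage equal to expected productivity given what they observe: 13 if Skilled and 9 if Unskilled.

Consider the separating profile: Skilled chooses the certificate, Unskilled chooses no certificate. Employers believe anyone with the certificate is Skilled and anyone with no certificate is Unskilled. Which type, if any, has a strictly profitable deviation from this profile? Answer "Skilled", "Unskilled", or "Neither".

Skilled

The certificate pays 13; no certificate pays 9.
Skilled: assigned the certificate, nets 13 − 7 = 6; deviating to no certificate nets 9.
Unskilled: assigned no certificate, nets 9; deviating to the certificate nets 13 − 15 = -2.
The Skilled type gains 3 by deviating.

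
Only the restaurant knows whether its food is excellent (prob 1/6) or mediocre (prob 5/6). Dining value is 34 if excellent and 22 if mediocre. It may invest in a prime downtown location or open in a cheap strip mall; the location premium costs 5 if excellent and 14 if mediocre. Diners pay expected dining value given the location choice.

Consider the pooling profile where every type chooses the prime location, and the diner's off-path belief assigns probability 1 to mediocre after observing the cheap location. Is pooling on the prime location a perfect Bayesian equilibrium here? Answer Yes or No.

On path, the diner holds the prior and pays 1/6·34 + 5/6·22 = 24. Off path (the cheap location), believing mediocre, it pays 22.
excellent: the prime location nets 24 − 5 = 19; the cheap location nets 22. excellent would deviate.
mediocre: the prime location nets 24 − 14 = 10; the cheap location nets 22. mediocre would deviate.
A type deviates, so pooling fails.

No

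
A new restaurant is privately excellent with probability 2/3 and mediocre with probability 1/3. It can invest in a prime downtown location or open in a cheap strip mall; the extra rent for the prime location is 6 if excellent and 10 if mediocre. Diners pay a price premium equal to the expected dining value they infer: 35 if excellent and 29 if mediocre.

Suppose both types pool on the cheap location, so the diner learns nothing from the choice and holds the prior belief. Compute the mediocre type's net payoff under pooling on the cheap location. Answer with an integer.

Pooled price premium = 2/3·35 + 1/3·29 = 33.
mediocre pays no cost for the cheap location, so net payoff = 33.

33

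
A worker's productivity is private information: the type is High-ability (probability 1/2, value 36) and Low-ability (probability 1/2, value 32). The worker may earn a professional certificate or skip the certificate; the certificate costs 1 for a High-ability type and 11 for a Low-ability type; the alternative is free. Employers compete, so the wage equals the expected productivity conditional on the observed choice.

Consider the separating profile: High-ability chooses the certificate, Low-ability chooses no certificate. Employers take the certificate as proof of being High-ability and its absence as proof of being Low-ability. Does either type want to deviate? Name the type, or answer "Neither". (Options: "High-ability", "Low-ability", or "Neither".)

The certificate pays 36; no certificate pays 32.
High-ability: assigned the certificate, nets 36 − 1 = 35; deviating to no certificate nets 32.
Low-ability: assigned no certificate, nets 32; deviating to the certificate nets 36 − 11 = 25.
Both types strictly prefer their assigned action; no profitable deviation.

Neither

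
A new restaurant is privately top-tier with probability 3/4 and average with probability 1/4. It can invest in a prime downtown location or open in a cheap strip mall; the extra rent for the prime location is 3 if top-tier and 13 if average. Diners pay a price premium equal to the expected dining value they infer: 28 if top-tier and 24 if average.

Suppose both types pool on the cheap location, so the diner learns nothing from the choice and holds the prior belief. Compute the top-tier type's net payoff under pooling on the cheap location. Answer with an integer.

27

Pooled price premium = 3/4·28 + 1/4·24 = 27.
top-tier pays no cost for the cheap location, so net payoff = 27.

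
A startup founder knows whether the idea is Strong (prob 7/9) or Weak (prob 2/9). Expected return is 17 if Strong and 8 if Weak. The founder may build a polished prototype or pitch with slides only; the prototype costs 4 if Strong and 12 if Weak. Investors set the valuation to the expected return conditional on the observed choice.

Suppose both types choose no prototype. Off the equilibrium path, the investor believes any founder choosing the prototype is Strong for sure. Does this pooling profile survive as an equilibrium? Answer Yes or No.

Yes

On path, the investor holds the prior and pays 7/9·17 + 2/9·8 = 15. Off path (the prototype), believing Strong, it pays 17.
Strong: no prototype nets 15; the prototype nets 17 − 4 = 13. Strong stays.
Weak: no prototype nets 15; the prototype nets 17 − 12 = 5. Weak stays.
No type deviates, so pooling is sustained.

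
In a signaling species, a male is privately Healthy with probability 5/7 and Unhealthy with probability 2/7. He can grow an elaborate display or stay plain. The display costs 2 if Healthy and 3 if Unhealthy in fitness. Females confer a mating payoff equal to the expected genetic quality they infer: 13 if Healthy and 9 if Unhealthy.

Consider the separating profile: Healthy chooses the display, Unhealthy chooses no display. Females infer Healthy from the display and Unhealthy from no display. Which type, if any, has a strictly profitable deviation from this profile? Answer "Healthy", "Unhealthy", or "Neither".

Unhealthy

The display pays 13; no display pays 9.
Healthy: assigned the display, nets 13 − 2 = 11; deviating to no display nets 9.
Unhealthy: assigned no display, nets 9; deviating to the display nets 13 − 3 = 10.
The Unhealthy type gains 1 by deviating.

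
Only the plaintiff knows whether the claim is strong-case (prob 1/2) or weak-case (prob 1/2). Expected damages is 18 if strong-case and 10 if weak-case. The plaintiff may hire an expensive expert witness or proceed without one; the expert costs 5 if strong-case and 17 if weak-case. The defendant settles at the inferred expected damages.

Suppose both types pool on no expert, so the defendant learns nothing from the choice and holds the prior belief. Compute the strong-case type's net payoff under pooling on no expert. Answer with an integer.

Pooled settlement = 1/2·18 + 1/2·10 = 14.
strong-case pays no cost for no expert, so net payoff = 14.

14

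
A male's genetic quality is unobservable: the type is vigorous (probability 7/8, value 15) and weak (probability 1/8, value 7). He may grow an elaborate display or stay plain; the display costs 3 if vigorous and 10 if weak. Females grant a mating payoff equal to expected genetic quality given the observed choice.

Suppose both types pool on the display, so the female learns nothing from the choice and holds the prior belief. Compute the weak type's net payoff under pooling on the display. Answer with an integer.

Pooled mating payoff = 7/8·15 + 1/8·7 = 14.
weak pays cost 10 for the display, so net payoff = 14 − 10 = 4.

4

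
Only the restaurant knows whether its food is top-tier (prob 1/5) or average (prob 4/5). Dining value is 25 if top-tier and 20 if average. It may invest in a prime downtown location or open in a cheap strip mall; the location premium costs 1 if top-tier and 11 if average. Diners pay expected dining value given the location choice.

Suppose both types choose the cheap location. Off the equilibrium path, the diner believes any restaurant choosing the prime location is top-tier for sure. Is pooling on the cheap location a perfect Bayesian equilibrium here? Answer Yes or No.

No

On path, the diner holds the prior and pays 1/5·25 + 4/5·20 = 21. Off path (the prime location), believing top-tier, it pays 25.
top-tier: the cheap location nets 21; the prime location nets 25 − 1 = 24. top-tier would deviate.
average: the cheap location nets 21; the prime location nets 25 − 11 = 14. average stays.
A type deviates, so pooling fails.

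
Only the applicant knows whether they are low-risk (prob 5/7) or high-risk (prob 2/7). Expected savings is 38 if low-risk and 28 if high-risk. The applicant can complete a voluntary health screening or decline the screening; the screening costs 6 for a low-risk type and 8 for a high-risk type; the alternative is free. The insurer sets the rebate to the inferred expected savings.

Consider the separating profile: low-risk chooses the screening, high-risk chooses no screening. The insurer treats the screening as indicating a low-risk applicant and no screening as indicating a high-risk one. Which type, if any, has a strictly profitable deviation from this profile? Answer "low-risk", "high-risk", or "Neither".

The screening pays 38; no screening pays 28.
low-risk: assigned the screening, nets 38 − 6 = 32; deviating to no screening nets 28.
high-risk: assigned no screening, nets 28; deviating to the screening nets 38 − 8 = 30.
The high-risk type gains 2 by deviating.

high-risk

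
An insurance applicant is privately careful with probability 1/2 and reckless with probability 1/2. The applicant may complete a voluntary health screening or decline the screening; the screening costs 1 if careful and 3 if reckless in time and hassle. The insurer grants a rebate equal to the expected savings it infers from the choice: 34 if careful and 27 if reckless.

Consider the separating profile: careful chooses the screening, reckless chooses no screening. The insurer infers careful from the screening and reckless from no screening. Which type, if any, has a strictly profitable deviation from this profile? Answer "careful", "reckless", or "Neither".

reckless

The screening pays 34; no screening pays 27.
careful: assigned the screening, nets 34 − 1 = 33; deviating to no screening nets 27.
reckless: assigned no screening, nets 27; deviating to the screening nets 34 − 3 = 31.
The reckless type gains 4 by deviating.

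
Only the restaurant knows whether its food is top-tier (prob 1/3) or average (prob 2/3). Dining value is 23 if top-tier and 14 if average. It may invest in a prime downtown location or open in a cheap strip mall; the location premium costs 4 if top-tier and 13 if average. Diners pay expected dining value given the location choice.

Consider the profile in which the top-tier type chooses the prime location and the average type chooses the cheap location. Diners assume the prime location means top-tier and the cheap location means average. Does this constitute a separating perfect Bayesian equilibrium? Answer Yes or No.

Under these beliefs, the prime location earns price premium 23 and the cheap location earns price premium 14.
top-tier: the prime location nets 23 − 4 = 19; the cheap location nets 14. top-tier prefers the prime location.
average: the prime location nets 23 − 13 = 10; the cheap location nets 14. average prefers the cheap location.
Neither type deviates, so the separating profile is an equilibrium.

Yes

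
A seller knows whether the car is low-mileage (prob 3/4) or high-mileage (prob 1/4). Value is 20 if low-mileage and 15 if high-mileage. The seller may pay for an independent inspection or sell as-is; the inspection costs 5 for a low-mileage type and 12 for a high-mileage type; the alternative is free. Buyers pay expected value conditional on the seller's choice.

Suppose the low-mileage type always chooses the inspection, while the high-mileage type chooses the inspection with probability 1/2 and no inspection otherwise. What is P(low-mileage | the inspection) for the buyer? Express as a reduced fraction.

6/7

P(the inspection) = (3/4)·1 + (1/4)·(1/2) = 7/8.
By Bayes' rule, P(low-mileage | the inspection) = (3/4) / (7/8) = 6/7.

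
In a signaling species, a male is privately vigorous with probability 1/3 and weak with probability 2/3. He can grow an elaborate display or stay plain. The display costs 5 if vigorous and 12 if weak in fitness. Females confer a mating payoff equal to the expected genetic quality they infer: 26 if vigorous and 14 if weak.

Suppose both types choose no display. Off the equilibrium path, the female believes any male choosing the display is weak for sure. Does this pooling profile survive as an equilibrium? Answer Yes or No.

On path, the female holds the prior and pays 1/3·26 + 2/3·14 = 18. Off path (the display), believing weak, it pays 14.
vigorous: no display nets 18; the display nets 14 − 5 = 9. vigorous stays.
weak: no display nets 18; the display nets 14 − 12 = 2. weak stays.
No type deviates, so pooling is sustained.

Yes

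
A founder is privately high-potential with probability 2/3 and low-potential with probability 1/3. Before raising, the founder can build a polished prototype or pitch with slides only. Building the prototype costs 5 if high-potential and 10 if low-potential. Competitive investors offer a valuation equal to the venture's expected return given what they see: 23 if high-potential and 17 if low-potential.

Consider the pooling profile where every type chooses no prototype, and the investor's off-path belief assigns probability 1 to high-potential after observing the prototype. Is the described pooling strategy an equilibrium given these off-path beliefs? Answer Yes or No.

Yes

On path, the investor holds the prior and pays 2/3·23 + 1/3·17 = 21. Off path (the prototype), believing high-potential, it pays 23.
high-potential: no prototype nets 21; the prototype nets 23 − 5 = 18. high-potential stays.
low-potential: no prototype nets 21; the prototype nets 23 − 10 = 13. low-potential stays.
No type deviates, so pooling is sustained.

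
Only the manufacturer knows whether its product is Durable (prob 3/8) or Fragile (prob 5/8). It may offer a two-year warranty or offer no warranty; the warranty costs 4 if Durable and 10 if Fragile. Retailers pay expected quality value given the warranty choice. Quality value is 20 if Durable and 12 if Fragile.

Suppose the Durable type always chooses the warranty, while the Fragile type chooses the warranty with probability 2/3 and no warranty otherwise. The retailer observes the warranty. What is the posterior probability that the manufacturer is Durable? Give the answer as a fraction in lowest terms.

9/19

P(the warranty) = (3/8)·1 + (5/8)·(2/3) = 19/24.
By Bayes' rule, P(Durable | the warranty) = (3/8) / (19/24) = 9/19.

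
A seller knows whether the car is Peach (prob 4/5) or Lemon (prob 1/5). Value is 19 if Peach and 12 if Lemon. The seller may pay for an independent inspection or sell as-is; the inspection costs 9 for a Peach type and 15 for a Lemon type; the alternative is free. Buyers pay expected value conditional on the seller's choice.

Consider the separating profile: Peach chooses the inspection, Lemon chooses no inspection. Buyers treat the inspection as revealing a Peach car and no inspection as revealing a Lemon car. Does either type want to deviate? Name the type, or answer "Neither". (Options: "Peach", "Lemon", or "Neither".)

The inspection pays 19; no inspection pays 12.
Peach: assigned the inspection, nets 19 − 9 = 10; deviating to no inspection nets 12.
Lemon: assigned no inspection, nets 12; deviating to the inspection nets 19 − 15 = 4.
The Peach type gains 2 by deviating.

Peach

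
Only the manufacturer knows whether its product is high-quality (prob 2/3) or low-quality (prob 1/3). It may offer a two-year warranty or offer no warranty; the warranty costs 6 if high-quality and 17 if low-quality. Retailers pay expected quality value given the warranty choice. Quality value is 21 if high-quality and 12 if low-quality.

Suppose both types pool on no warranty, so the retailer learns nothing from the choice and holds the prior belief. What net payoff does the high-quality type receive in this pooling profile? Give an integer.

18

Pooled price = 2/3·21 + 1/3·12 = 18.
high-quality pays no cost for no warranty, so net payoff = 18.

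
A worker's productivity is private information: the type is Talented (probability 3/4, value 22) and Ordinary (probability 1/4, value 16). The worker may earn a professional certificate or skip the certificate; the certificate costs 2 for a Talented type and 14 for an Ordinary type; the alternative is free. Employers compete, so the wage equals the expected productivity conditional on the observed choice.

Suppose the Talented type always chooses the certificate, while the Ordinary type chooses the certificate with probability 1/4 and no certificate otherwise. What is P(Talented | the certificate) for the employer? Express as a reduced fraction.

P(the certificate) = (3/4)·1 + (1/4)·(1/4) = 13/16.
By Bayes' rule, P(Talented | the certificate) = (3/4) / (13/16) = 12/13.

12/13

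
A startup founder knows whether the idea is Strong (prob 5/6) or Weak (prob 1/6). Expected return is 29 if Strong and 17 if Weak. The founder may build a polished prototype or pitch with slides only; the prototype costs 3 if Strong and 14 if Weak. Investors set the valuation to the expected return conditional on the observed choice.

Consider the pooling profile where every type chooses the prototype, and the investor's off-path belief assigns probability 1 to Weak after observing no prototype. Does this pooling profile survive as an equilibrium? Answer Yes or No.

On path, the investor holds the prior and pays 5/6·29 + 1/6·17 = 27. Off path (no prototype), believing Weak, it pays 17.
Strong: the prototype nets 27 − 3 = 24; no prototype nets 17. Strong stays.
Weak: the prototype nets 27 − 14 = 13; no prototype nets 17. Weak would deviate.
A type deviates, so pooling fails.

No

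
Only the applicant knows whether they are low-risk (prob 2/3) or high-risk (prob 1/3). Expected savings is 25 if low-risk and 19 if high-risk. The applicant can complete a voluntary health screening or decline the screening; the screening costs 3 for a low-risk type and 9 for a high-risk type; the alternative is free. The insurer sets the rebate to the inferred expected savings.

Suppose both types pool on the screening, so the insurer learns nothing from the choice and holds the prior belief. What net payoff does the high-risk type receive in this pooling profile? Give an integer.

14

Pooled rebate = 2/3·25 + 1/3·19 = 23.
high-risk pays cost 9 for the screening, so net payoff = 23 − 9 = 14.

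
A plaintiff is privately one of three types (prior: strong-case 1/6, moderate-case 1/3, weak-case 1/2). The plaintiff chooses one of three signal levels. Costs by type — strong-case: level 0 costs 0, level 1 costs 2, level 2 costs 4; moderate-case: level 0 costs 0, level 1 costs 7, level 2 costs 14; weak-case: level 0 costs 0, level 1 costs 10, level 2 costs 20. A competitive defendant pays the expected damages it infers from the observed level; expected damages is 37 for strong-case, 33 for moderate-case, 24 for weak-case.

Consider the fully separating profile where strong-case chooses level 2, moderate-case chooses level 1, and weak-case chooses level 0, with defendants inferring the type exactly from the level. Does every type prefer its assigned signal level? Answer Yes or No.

Yes

Separating settlements: level 2 → 37, level 1 → 33, level 0 → 24.
strong-case (assigned level 2): level 0: 24 − 0 = 24; level 1: 33 − 2 = 31; level 2: 37 − 4 = 33. strong-case stays.
moderate-case (assigned level 1): level 0: 24 − 0 = 24; level 1: 33 − 7 = 26; level 2: 37 − 14 = 23. moderate-case stays.
weak-case (assigned level 0): level 0: 24 − 0 = 24; level 1: 33 − 10 = 23; level 2: 37 − 20 = 17. weak-case stays.
Every type prefers its assigned level; separation holds.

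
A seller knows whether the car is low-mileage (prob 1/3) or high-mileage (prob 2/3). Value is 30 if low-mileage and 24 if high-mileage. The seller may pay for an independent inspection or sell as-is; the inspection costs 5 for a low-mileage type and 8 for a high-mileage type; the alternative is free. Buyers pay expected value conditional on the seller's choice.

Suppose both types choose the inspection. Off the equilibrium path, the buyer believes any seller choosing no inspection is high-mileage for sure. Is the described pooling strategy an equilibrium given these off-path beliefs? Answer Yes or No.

No

On path, the buyer holds the prior and pays 1/3·30 + 2/3·24 = 26. Off path (no inspection), believing high-mileage, it pays 24.
low-mileage: the inspection nets 26 − 5 = 21; no inspection nets 24. low-mileage would deviate.
high-mileage: the inspection nets 26 − 8 = 18; no inspection nets 24. high-mileage would deviate.
A type deviates, so pooling fails.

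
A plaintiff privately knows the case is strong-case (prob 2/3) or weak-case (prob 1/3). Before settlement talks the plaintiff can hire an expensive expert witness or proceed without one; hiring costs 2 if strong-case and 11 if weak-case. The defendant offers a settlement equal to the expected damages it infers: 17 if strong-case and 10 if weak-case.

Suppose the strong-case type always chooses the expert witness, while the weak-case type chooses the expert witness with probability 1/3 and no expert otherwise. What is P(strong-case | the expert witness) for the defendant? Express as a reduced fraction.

P(the expert witness) = (2/3)·1 + (1/3)·(1/3) = 7/9.
By Bayes' rule, P(strong-case | the expert witness) = (2/3) / (7/9) = 6/7.

6/7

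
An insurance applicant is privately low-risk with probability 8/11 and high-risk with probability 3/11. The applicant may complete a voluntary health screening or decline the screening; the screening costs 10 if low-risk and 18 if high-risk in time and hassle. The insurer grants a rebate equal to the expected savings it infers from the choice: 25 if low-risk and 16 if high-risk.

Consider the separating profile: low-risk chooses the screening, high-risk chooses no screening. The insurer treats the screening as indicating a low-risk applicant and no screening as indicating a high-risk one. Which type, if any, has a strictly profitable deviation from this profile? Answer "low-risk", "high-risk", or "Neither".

low-risk

The screening pays 25; no screening pays 16.
low-risk: assigned the screening, nets 25 − 10 = 15; deviating to no screening nets 16.
high-risk: assigned no screening, nets 16; deviating to the screening nets 25 − 18 = 7.
The low-risk type gains 1 by deviating.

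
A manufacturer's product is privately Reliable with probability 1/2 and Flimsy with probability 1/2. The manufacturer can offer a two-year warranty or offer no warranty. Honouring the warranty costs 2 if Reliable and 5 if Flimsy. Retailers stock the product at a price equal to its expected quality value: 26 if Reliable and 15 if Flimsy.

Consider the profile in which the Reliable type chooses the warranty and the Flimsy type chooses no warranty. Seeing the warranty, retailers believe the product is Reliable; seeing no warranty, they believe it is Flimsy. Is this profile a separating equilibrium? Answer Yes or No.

Under these beliefs, the warranty earns price 26 and no warranty earns price 15.
Reliable: the warranty nets 26 − 2 = 24; no warranty nets 15. Reliable prefers the warranty.
Flimsy: the warranty nets 26 − 5 = 21; no warranty nets 15. Flimsy would deviate to the warranty.
Flimsy has a profitable deviation, so the profile is not an equilibrium.

No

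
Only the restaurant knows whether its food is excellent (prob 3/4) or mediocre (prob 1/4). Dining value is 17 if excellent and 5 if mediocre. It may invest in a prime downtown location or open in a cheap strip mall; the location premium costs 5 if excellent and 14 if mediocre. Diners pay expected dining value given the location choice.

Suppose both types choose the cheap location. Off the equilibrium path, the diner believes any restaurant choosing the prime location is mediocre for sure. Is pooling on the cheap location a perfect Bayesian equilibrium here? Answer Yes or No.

Yes

On path, the diner holds the prior and pays 3/4·17 + 1/4·5 = 14. Off path (the prime location), believing mediocre, it pays 5.
excellent: the cheap location nets 14; the prime location nets 5 − 5 = 0. excellent stays.
mediocre: the cheap location nets 14; the prime location nets 5 − 14 = -9. mediocre stays.
No type deviates, so pooling is sustained.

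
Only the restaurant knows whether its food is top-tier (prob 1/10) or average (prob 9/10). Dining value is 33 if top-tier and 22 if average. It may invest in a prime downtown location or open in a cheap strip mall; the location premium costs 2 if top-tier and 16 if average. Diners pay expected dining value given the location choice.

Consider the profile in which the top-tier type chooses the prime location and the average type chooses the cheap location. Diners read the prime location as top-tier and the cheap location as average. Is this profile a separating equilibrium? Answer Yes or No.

Yes

Under these beliefs, the prime location earns price premium 33 and the cheap location earns price premium 22.
top-tier: the prime location nets 33 − 2 = 31; the cheap location nets 22. top-tier prefers the prime location.
average: the prime location nets 33 − 16 = 17; the cheap location nets 22. average prefers the cheap location.
Neither type deviates, so the separating profile is an equilibrium.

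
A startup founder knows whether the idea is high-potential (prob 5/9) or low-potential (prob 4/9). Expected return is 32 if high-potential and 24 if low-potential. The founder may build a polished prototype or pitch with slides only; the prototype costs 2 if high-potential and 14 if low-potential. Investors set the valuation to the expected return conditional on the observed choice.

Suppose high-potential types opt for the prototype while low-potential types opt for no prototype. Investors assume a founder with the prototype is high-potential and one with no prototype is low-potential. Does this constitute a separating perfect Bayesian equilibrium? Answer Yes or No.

Yes

Under these beliefs, the prototype earns valuation 32 and no prototype earns valuation 24.
high-potential: the prototype nets 32 − 2 = 30; no prototype nets 24. high-potential prefers the prototype.
low-potential: the prototype nets 32 − 14 = 18; no prototype nets 24. low-potential prefers no prototype.
Neither type deviates, so the separating profile is an equilibrium.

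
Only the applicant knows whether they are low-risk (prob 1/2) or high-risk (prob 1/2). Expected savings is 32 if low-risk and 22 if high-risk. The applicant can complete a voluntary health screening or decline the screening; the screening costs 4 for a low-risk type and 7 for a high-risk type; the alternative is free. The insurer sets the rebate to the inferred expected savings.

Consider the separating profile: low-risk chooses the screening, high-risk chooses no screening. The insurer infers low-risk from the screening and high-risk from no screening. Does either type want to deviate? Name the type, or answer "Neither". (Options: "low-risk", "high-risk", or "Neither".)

high-risk

The screening pays 32; no screening pays 22.
low-risk: assigned the screening, nets 32 − 4 = 28; deviating to no screening nets 22.
high-risk: assigned no screening, nets 22; deviating to the screening nets 32 − 7 = 25.
The high-risk type gains 3 by deviating.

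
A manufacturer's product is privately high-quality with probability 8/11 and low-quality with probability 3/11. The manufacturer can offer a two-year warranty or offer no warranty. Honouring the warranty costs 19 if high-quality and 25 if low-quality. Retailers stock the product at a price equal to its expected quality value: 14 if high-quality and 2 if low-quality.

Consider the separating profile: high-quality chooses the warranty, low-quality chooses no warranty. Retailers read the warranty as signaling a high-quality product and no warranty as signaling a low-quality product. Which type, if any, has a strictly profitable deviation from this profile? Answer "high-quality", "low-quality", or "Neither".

high-quality

The warranty pays 14; no warranty pays 2.
high-quality: assigned the warranty, nets 14 − 19 = -5; deviating to no warranty nets 2.
low-quality: assigned no warranty, nets 2; deviating to the warranty nets 14 − 25 = -11.
The high-quality type gains 7 by deviating.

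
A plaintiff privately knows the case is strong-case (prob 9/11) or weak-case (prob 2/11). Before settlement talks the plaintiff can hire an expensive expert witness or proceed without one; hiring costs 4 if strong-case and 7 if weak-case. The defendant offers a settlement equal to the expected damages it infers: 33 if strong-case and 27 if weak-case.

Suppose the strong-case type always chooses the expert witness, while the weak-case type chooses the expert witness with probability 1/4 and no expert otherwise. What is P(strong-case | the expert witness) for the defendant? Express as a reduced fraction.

18/19

P(the expert witness) = (9/11)·1 + (2/11)·(1/4) = 19/22.
By Bayes' rule, P(strong-case | the expert witness) = (9/11) / (19/22) = 18/19.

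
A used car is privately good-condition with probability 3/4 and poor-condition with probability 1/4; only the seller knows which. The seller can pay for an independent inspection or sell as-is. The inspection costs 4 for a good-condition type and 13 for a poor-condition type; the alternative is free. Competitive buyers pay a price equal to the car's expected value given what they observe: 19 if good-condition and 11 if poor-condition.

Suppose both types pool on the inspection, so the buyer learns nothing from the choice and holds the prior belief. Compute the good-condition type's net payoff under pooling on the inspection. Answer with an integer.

13

Pooled price = 3/4·19 + 1/4·11 = 17.
good-condition pays cost 4 for the inspection, so net payoff = 17 − 4 = 13.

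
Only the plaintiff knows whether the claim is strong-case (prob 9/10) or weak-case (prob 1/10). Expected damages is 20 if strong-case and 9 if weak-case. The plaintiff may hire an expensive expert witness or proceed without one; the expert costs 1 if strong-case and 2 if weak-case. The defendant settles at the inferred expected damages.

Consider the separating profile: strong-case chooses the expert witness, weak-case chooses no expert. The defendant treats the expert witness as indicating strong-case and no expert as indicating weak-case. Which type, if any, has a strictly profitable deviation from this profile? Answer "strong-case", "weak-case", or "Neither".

weak-case

The expert witness pays 20; no expert pays 9.
strong-case: assigned the expert witness, nets 20 − 1 = 19; deviating to no expert nets 9.
weak-case: assigned no expert, nets 9; deviating to the expert witness nets 20 − 2 = 18.
The weak-case type gains 9 by deviating.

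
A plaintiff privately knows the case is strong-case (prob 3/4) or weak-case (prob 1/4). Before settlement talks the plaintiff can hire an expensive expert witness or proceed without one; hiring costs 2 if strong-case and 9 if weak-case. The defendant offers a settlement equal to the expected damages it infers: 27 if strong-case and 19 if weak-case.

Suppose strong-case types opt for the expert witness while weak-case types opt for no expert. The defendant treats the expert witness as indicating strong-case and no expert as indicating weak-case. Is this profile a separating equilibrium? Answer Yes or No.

Yes

Under these beliefs, the expert witness earns settlement 27 and no expert earns settlement 19.
strong-case: the expert witness nets 27 − 2 = 25; no expert nets 19. strong-case prefers the expert witness.
weak-case: the expert witness nets 27 − 9 = 18; no expert nets 19. weak-case prefers no expert.
Neither type deviates, so the separating profile is an equilibrium.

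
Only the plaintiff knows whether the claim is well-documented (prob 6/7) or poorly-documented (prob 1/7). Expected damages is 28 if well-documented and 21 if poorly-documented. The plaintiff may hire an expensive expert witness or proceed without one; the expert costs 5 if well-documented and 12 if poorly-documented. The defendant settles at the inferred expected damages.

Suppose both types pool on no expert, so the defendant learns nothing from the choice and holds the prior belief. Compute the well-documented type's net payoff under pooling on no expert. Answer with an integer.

27

Pooled settlement = 6/7·28 + 1/7·21 = 27.
well-documented pays no cost for no expert, so net payoff = 27.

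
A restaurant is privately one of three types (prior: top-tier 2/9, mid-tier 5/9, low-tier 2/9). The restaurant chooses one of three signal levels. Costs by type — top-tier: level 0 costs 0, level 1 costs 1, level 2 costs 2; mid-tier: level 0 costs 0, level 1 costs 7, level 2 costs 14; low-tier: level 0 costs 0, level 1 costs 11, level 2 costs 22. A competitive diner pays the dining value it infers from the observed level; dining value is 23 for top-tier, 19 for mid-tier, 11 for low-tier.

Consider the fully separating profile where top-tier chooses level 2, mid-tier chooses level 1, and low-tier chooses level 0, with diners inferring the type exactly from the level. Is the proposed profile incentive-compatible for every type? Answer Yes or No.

Yes

Separating price premiums: level 2 → 23, level 1 → 19, level 0 → 11.
top-tier (assigned level 2): level 0: 11 − 0 = 11; level 1: 19 − 1 = 18; level 2: 23 − 2 = 21. top-tier stays.
mid-tier (assigned level 1): level 0: 11 − 0 = 11; level 1: 19 − 7 = 12; level 2: 23 − 14 = 9. mid-tier stays.
low-tier (assigned level 0): level 0: 11 − 0 = 11; level 1: 19 − 11 = 8; level 2: 23 − 22 = 1. low-tier stays.
Every type prefers its assigned level; separation holds.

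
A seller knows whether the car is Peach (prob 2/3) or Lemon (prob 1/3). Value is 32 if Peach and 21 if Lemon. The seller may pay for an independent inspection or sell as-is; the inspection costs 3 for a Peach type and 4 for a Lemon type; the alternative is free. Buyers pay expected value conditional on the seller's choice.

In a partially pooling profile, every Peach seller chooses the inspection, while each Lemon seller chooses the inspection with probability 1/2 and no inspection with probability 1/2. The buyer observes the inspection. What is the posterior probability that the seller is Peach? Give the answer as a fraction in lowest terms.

4/5

P(the inspection) = (2/3)·1 + (1/3)·(1/2) = 5/6.
By Bayes' rule, P(Peach | the inspection) = (2/3) / (5/6) = 4/5.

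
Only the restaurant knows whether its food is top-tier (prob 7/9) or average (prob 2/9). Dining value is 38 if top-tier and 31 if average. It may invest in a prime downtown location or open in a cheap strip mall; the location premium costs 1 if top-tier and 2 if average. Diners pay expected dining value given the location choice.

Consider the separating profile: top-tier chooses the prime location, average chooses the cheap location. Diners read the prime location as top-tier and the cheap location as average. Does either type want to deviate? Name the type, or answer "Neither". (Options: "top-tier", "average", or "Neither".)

average

The prime location pays 38; the cheap location pays 31.
top-tier: assigned the prime location, nets 38 − 1 = 37; deviating to the cheap location nets 31.
average: assigned the cheap location, nets 31; deviating to the prime location nets 38 − 2 = 36.
The average type gains 5 by deviating.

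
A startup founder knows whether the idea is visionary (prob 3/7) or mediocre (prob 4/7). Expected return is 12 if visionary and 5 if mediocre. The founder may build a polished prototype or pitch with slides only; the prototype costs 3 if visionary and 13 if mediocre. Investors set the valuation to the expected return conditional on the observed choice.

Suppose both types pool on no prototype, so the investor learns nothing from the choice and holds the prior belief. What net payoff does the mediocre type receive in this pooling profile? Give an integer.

Pooled valuation = 3/7·12 + 4/7·5 = 8.
mediocre pays no cost for no prototype, so net payoff = 8.

8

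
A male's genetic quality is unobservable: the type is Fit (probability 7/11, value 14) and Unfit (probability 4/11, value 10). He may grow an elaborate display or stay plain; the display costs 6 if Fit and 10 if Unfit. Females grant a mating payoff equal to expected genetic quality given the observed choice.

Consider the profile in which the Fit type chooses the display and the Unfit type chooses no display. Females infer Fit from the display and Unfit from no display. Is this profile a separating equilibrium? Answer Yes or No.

No

Under these beliefs, the display earns mating payoff 14 and no display earns mating payoff 10.
Fit: the display nets 14 − 6 = 8; no display nets 10. Fit would deviate to no display.
Unfit: the display nets 14 − 10 = 4; no display nets 10. Unfit prefers no display.
Fit has a profitable deviation, so the profile is not an equilibrium.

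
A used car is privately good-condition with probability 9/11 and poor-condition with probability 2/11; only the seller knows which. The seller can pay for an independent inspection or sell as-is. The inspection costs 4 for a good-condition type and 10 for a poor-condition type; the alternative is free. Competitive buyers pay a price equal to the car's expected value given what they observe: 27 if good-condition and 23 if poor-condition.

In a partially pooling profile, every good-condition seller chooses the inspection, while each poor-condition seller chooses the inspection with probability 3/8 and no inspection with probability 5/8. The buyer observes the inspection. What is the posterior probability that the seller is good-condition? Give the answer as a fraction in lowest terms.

P(the inspection) = (9/11)·1 + (2/11)·(3/8) = 39/44.
By Bayes' rule, P(good-condition | the inspection) = (9/11) / (39/44) = 12/13.

12/13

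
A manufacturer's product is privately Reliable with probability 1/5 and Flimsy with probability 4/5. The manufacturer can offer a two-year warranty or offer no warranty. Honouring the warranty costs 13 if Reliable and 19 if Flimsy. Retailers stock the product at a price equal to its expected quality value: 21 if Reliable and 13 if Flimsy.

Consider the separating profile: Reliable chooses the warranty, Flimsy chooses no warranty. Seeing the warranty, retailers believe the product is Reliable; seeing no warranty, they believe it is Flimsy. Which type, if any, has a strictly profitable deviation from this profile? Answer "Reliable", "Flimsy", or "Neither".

The warranty pays 21; no warranty pays 13.
Reliable: assigned the warranty, nets 21 − 13 = 8; deviating to no warranty nets 13.
Flimsy: assigned no warranty, nets 13; deviating to the warranty nets 21 − 19 = 2.
The Reliable type gains 5 by deviating.

Reliable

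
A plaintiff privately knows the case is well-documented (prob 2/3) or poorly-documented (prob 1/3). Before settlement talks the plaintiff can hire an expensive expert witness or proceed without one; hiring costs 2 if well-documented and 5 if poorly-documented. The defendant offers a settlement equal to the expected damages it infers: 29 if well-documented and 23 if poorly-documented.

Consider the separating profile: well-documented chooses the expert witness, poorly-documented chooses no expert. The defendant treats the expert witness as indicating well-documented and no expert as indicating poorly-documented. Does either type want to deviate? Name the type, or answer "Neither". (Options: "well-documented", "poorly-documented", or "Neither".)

poorly-documented

The expert witness pays 29; no expert pays 23.
well-documented: assigned the expert witness, nets 29 − 2 = 27; deviating to no expert nets 23.
poorly-documented: assigned no expert, nets 23; deviating to the expert witness nets 29 − 5 = 24.
The poorly-documented type gains 1 by deviating.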